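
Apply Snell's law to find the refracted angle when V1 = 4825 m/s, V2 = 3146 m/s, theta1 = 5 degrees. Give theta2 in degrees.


sin(theta1) = sin(5 deg) = 0.087156
sin(theta2) = V2/V1 * sin(theta1) = 3146/4825 * 0.087156 = 0.056827
theta2 = arcsin(0.056827) = 3.2577 degrees

3.2577


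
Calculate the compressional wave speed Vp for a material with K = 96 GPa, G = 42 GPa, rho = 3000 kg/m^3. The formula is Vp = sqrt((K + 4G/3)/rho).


First compute the effective modulus:
K + 4G/3 = 96e9 + 4*42e9/3 = 152000000000.0 Pa
Then divide by density:
152000000000.0 / 3000 = 50666666.6667 Pa/(kg/m^3)
Take the square root:
Vp = sqrt(50666666.6667) = 7118.05 m/s

7118.05


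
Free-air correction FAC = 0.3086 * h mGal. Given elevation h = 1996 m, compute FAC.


FAC = 0.3086 * h
= 0.3086 * 1996
= 615.9656 mGal

615.9656


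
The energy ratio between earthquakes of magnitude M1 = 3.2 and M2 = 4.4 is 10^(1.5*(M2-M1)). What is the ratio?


M2 - M1 = 4.4 - 3.2 = 1.2
1.5 * 1.2 = 1.8
ratio = 10^1.8 = 63.1

63.1


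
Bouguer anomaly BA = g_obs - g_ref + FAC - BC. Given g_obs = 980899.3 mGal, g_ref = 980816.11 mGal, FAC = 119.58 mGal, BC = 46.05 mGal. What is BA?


BA = g_obs - g_ref + FAC - BC
= 980899.3 - 980816.11 + 119.58 - 46.05
= 156.72 mGal

156.72


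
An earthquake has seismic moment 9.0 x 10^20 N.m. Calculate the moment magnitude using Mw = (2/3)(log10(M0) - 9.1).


log10(M0) = log10(9.0 x 10^20) = 20.9542
Mw = 2/3 * (20.9542 - 9.1)
= 2/3 * 11.8542
= 7.9

7.9


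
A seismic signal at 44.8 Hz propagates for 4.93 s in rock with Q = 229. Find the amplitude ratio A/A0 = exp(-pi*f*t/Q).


pi*f*t/Q = pi*44.8*4.93/229 = 3.029977
A/A0 = exp(-3.029977) = 0.048317

0.048317


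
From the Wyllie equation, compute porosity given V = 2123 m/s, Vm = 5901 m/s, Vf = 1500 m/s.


1/V - 1/Vm = 1/2123 - 1/5901 = 0.00030157
1/Vf - 1/Vm = 1/1500 - 1/5901 = 0.0004972
phi = 0.00030157 / 0.0004972 = 0.6065

0.6065


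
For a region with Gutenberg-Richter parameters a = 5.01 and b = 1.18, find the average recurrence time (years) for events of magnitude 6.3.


log10(N) = 5.01 - 1.18*6.3 = -2.424
N = 10^-2.424 = 0.003767
T = 1/N = 1/0.003767 = 265.4606 years

265.4606


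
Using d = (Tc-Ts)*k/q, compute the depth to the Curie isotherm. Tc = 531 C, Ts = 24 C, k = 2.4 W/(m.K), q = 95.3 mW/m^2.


T_Curie - T_surf = 531 - 24 = 507 C
Convert q to W/m^2: 95.3 mW/m^2 = 0.0953 W/m^2
d = 507 * 2.4 / 0.0953 = 12768.1 m

12768.1


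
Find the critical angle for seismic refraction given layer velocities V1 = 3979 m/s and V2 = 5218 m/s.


V1/V2 = 3979/5218 = 0.762553
theta_c = arcsin(0.762553) = 49.6898 degrees

49.6898


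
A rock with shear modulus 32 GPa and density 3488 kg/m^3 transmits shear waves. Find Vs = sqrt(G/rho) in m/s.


Convert G to Pa: G = 32e9 Pa
Compute G/rho = 32e9 / 3488 = 9174311.9266
Vs = sqrt(9174311.9266) = 3028.91 m/s

3028.91


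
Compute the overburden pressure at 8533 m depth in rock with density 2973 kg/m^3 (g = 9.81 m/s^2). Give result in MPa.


P = rho * g * z / 1e6
= 2973 * 9.81 * 8533 / 1e6
= 248866054.29 / 1e6
= 248.8661 MPa

248.8661


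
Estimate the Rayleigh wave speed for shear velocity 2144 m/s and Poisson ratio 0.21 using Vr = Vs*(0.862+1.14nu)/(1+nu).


Numerator factor = 0.862 + 1.14*0.21 = 1.1014
Denominator = 1 + 0.21 = 1.21
Vr = 2144 * 1.1014 / 1.21 = 1951.57 m/s

1951.57


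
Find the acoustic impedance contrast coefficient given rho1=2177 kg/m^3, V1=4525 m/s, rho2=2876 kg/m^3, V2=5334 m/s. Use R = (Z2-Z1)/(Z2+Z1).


Z1 = 2177 * 4525 = 9850925
Z2 = 2876 * 5334 = 15340584
R = (15340584 - 9850925) / (15340584 + 9850925) = 5489659 / 25191509 = 0.2179

0.2179


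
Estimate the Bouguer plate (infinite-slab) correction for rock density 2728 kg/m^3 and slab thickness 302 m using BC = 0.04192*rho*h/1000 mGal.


BC = 0.04192 * rho * h / 1000
= 0.04192 * 2728 * 302 / 1000
= 34.536 mGal

34.536


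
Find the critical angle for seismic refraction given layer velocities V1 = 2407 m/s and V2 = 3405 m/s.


V1/V2 = 2407/3405 = 0.706902
theta_c = arcsin(0.706902) = 44.9834 degrees

44.9834


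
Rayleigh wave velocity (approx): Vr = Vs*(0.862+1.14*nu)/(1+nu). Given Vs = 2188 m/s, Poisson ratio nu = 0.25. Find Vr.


Numerator factor = 0.862 + 1.14*0.25 = 1.147
Denominator = 1 + 0.25 = 1.25
Vr = 2188 * 1.147 / 1.25 = 2007.71 m/s

2007.71


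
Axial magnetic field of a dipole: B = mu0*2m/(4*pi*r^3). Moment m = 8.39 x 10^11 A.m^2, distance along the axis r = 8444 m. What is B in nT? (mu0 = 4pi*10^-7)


m = 8.39 x 10^11 = 839000000000 A.m^2
2m = 1678000000000 A.m^2
r^3 = 8444^3 = 602066792384
B = (4pi*10^-7) * 1678000000000 / (4*pi * 602066792384) * 1e9
= 2108636.989089 / 7565794447695.78 * 1e9
= 278.7066 nT

278.7066


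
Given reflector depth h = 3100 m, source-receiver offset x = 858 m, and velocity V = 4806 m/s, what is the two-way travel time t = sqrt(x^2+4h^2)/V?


x^2 + 4h^2 = 858^2 + 4*3100^2 = 736164 + 38440000 = 39176164
sqrt(39176164) = 6259.0865
t = 6259.0865 / 4806 = 1.3023 s

1.3023


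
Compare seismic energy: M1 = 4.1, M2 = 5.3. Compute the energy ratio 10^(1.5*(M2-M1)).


M2 - M1 = 5.3 - 4.1 = 1.2
1.5 * 1.2 = 1.8
ratio = 10^1.8 = 63.1

63.1


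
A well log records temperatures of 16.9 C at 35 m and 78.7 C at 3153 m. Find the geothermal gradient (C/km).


dT = 78.7 - 16.9 = 61.8 C
dz = 3153 - 35 = 3118 m
gradient = dT/dz * 1000 = 61.8/3118 * 1000 = 19.8204 C/km

19.8204


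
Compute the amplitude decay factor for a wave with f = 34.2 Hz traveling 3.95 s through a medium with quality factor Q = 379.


pi*f*t/Q = pi*34.2*3.95/379 = 1.119783
A/A0 = exp(-1.119783) = 0.326351

0.326351


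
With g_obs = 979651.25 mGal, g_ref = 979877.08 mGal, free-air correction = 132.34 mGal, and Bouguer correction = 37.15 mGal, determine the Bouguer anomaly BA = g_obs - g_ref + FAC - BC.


BA = g_obs - g_ref + FAC - BC
= 979651.25 - 979877.08 + 132.34 - 37.15
= -130.64 mGal

-130.64


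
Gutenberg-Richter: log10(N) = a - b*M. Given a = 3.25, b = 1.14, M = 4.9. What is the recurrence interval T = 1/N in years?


log10(N) = 3.25 - 1.14*4.9 = -2.336
N = 10^-2.336 = 0.004613
T = 1/N = 1/0.004613 = 216.7704 years

216.7704


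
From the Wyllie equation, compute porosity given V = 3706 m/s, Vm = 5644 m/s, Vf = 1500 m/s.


1/V - 1/Vm = 1/3706 - 1/5644 = 9.265e-05
1/Vf - 1/Vm = 1/1500 - 1/5644 = 0.00048949
phi = 9.265e-05 / 0.00048949 = 0.1893

0.1893


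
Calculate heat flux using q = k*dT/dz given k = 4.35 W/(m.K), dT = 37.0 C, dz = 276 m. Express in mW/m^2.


q = k * dT / dz * 1000
= 4.35 * 37.0 / 276 * 1000
= 0.583152 * 1000
= 583.1522 mW/m^2

583.1522


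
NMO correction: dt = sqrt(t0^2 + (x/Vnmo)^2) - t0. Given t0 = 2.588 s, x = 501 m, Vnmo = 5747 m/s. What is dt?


x/Vnmo = 501/5747 = 0.087176
(x/Vnmo)^2 = 0.0076
t0^2 = 6.697744
sqrt(6.697744 + 0.0076) = 2.589468
dt = 2.589468 - 2.588 = 0.001468

0.001468


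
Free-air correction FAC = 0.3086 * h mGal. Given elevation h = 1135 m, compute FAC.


FAC = 0.3086 * h
= 0.3086 * 1135
= 350.261 mGal

350.261


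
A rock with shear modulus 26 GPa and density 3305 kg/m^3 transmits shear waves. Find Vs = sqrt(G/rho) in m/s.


Convert G to Pa: G = 26e9 Pa
Compute G/rho = 26e9 / 3305 = 7866868.3812
Vs = sqrt(7866868.3812) = 2804.79 m/s

2804.79


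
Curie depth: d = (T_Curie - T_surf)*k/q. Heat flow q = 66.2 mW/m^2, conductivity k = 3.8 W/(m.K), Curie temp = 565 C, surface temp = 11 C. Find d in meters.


T_Curie - T_surf = 565 - 11 = 554 C
Convert q to W/m^2: 66.2 mW/m^2 = 0.0662 W/m^2
d = 554 * 3.8 / 0.0662 = 31800.6 m

31800.6


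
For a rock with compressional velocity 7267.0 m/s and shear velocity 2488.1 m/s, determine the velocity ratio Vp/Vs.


Vp/Vs = 7267.0 / 2488.1
= 2.9207

2.9207


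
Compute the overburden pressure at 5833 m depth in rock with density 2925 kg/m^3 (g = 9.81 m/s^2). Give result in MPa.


P = rho * g * z / 1e6
= 2925 * 9.81 * 5833 / 1e6
= 167373560.25 / 1e6
= 167.3736 MPa

167.3736


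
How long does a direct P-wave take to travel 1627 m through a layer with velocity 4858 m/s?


t = x / V
= 1627 / 4858
= 0.3349 s

0.3349


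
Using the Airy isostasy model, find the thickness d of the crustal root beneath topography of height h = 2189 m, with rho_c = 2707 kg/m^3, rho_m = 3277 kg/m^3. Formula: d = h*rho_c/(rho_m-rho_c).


rho_m - rho_c = 3277 - 2707 = 570
d = 2189 * 2707 / 570
= 5925623 / 570
= 10395.83 m

10395.83


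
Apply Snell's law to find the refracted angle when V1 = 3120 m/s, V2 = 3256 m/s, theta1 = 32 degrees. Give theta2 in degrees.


sin(theta1) = sin(32 deg) = 0.529919
sin(theta2) = V2/V1 * sin(theta1) = 3256/3120 * 0.529919 = 0.553018
theta2 = arcsin(0.553018) = 33.5743 degrees

33.5743


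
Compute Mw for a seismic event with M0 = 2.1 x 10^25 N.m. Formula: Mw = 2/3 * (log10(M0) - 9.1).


log10(M0) = log10(2.1 x 10^25) = 25.3222
Mw = 2/3 * (25.3222 - 9.1)
= 2/3 * 16.2222
= 10.81

10.81


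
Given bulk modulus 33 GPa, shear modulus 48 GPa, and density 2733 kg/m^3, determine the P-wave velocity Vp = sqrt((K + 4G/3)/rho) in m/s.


First compute the effective modulus:
K + 4G/3 = 33e9 + 4*48e9/3 = 97000000000.0 Pa
Then divide by density:
97000000000.0 / 2733 = 35492133.187 Pa/(kg/m^3)
Take the square root:
Vp = sqrt(35492133.187) = 5957.53 m/s

5957.53


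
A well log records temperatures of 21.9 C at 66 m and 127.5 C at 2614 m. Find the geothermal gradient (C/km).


dT = 127.5 - 21.9 = 105.6 C
dz = 2614 - 66 = 2548 m
gradient = dT/dz * 1000 = 105.6/2548 * 1000 = 41.4443 C/km

41.4443


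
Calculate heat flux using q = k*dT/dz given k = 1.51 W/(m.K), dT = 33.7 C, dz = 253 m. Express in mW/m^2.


q = k * dT / dz * 1000
= 1.51 * 33.7 / 253 * 1000
= 0.201134 * 1000
= 201.1344 mW/m^2

201.1344


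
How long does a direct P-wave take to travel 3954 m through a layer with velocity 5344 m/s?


t = x / V
= 3954 / 5344
= 0.7399 s

0.7399


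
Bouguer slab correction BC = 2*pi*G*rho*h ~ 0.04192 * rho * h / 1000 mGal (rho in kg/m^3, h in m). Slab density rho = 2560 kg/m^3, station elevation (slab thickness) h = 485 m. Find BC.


BC = 0.04192 * rho * h / 1000
= 0.04192 * 2560 * 485 / 1000
= 52.0479 mGal

52.0479


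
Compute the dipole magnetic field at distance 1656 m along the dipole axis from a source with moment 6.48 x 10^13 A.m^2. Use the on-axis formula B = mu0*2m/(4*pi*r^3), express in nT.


m = 6.48 x 10^13 = 64800000000000 A.m^2
2m = 129600000000000 A.m^2
r^3 = 1656^3 = 4541308416
B = (4pi*10^-7) * 129600000000000 / (4*pi * 4541308416) * 1e9
= 162860163.162095 / 57067764629.56 * 1e9
= 2853803.0922 nT

2853803.0922


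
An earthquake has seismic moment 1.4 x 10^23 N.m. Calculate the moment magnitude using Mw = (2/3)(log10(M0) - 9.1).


log10(M0) = log10(1.4 x 10^23) = 23.1461
Mw = 2/3 * (23.1461 - 9.1)
= 2/3 * 14.0461
= 9.36

9.36


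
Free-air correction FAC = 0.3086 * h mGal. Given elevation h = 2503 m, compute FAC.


FAC = 0.3086 * h
= 0.3086 * 2503
= 772.4258 mGal

772.4258


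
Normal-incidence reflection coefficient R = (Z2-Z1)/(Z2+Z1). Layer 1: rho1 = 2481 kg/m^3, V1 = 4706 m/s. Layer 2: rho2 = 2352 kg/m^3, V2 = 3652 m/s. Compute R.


Z1 = 2481 * 4706 = 11675586
Z2 = 2352 * 3652 = 8589504
R = (8589504 - 11675586) / (8589504 + 11675586) = -3086082 / 20265090 = -0.1523

-0.1523


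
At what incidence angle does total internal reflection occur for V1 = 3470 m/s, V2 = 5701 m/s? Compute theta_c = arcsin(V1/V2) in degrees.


V1/V2 = 3470/5701 = 0.608665
theta_c = arcsin(0.608665) = 37.493 degrees

37.493


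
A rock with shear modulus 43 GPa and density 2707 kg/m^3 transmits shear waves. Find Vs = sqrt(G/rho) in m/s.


Convert G to Pa: G = 43e9 Pa
Compute G/rho = 43e9 / 2707 = 15884743.2582
Vs = sqrt(15884743.2582) = 3985.57 m/s

3985.57


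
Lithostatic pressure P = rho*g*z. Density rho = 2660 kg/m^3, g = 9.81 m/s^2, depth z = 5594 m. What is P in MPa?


P = rho * g * z / 1e6
= 2660 * 9.81 * 5594 / 1e6
= 145973192.4 / 1e6
= 145.9732 MPa

145.9732


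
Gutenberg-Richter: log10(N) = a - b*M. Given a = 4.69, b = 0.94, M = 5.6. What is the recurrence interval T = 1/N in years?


log10(N) = 4.69 - 0.94*5.6 = -0.574
N = 10^-0.574 = 0.266686
T = 1/N = 1/0.266686 = 3.7497 years

3.7497


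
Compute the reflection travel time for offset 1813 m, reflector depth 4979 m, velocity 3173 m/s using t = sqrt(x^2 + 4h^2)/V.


x^2 + 4h^2 = 1813^2 + 4*4979^2 = 3286969 + 99161764 = 102448733
sqrt(102448733) = 10121.6962
t = 10121.6962 / 3173 = 3.1899 s

3.1899


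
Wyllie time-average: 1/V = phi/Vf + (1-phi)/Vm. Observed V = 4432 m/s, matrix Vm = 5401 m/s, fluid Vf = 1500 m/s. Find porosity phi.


1/V - 1/Vm = 1/4432 - 1/5401 = 4.048e-05
1/Vf - 1/Vm = 1/1500 - 1/5401 = 0.00048152
phi = 4.048e-05 / 0.00048152 = 0.0841

0.0841


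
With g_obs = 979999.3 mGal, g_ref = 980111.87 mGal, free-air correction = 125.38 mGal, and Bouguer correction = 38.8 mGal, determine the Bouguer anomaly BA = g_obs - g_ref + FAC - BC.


BA = g_obs - g_ref + FAC - BC
= 979999.3 - 980111.87 + 125.38 - 38.8
= -25.99 mGal

-25.99


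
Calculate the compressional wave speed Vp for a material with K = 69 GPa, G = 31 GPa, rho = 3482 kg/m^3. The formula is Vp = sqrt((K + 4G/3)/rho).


First compute the effective modulus:
K + 4G/3 = 69e9 + 4*31e9/3 = 110333333333.33 Pa
Then divide by density:
110333333333.33 / 3482 = 31686770.0555 Pa/(kg/m^3)
Take the square root:
Vp = sqrt(31686770.0555) = 5629.1 m/s

5629.1


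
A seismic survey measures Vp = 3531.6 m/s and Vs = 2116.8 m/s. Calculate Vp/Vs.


Vp/Vs = 3531.6 / 2116.8
= 1.6684

1.6684


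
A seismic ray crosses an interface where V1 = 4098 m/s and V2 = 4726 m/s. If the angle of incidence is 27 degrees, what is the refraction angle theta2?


sin(theta1) = sin(27 deg) = 0.45399
sin(theta2) = V2/V1 * sin(theta1) = 4726/4098 * 0.45399 = 0.523562
theta2 = arcsin(0.523562) = 31.5715 degrees

31.5715


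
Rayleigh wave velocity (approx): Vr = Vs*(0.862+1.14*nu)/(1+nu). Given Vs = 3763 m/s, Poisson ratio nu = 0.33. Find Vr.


Numerator factor = 0.862 + 1.14*0.33 = 1.2382
Denominator = 1 + 0.33 = 1.33
Vr = 3763 * 1.2382 / 1.33 = 3503.27 m/s

3503.27


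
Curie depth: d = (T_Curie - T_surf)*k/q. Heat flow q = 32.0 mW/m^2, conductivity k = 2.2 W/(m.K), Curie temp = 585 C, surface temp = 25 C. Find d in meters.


T_Curie - T_surf = 585 - 25 = 560 C
Convert q to W/m^2: 32.0 mW/m^2 = 0.032 W/m^2
d = 560 * 2.2 / 0.032 = 38500.0 m

38500.0


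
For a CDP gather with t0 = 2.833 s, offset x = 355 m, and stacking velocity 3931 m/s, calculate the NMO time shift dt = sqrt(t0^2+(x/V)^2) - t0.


x/Vnmo = 355/3931 = 0.090308
(x/Vnmo)^2 = 0.008156
t0^2 = 8.025889
sqrt(8.025889 + 0.008156) = 2.834439
dt = 2.834439 - 2.833 = 0.001439

0.001439


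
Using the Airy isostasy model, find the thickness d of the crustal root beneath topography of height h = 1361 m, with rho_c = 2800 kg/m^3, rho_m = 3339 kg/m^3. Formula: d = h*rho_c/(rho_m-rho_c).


rho_m - rho_c = 3339 - 2800 = 539
d = 1361 * 2800 / 539
= 3810800 / 539
= 7070.13 m

7070.13


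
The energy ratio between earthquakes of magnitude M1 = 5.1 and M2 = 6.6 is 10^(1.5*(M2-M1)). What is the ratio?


M2 - M1 = 6.6 - 5.1 = 1.5
1.5 * 1.5 = 2.25
ratio = 10^2.25 = 177.83

177.83


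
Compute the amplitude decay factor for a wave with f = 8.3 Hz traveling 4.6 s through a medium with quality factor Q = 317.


pi*f*t/Q = pi*8.3*4.6/317 = 0.378379
A/A0 = exp(-0.378379) = 0.684971

0.684971


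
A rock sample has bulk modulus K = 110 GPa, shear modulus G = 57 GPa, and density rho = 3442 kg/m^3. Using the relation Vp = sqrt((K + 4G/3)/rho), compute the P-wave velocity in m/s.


First compute the effective modulus:
K + 4G/3 = 110e9 + 4*57e9/3 = 186000000000.0 Pa
Then divide by density:
186000000000.0 / 3442 = 54038349.7966 Pa/(kg/m^3)
Take the square root:
Vp = sqrt(54038349.7966) = 7351.08 m/s

7351.08


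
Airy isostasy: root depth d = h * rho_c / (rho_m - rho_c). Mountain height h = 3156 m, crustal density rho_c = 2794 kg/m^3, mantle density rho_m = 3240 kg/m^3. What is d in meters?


rho_m - rho_c = 3240 - 2794 = 446
d = 3156 * 2794 / 446
= 8817864 / 446
= 19771.0 m

19771.0


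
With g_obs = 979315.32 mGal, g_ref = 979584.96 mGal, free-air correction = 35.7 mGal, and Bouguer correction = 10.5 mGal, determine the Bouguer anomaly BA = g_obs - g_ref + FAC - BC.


BA = g_obs - g_ref + FAC - BC
= 979315.32 - 979584.96 + 35.7 - 10.5
= -244.44 mGal

-244.44


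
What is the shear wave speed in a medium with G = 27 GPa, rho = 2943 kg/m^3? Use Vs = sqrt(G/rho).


Convert G to Pa: G = 27e9 Pa
Compute G/rho = 27e9 / 2943 = 9174311.9266
Vs = sqrt(9174311.9266) = 3028.91 m/s

3028.91


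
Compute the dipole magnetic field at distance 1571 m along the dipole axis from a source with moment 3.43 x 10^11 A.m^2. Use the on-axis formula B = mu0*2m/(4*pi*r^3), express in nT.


m = 3.43 x 10^11 = 343000000000 A.m^2
2m = 686000000000 A.m^2
r^3 = 1571^3 = 3877292411
B = (4pi*10^-7) * 686000000000 / (4*pi * 3877292411) * 1e9
= 862053.024145 / 48723493416.87 * 1e9
= 17692.7589 nT

17692.7589


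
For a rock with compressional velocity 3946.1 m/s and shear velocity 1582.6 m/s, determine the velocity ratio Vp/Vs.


Vp/Vs = 3946.1 / 1582.6
= 2.4934

2.4934


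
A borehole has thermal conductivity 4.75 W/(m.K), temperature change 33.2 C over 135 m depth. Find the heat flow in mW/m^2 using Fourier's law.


q = k * dT / dz * 1000
= 4.75 * 33.2 / 135 * 1000
= 1.168148 * 1000
= 1168.1481 mW/m^2

1168.1481


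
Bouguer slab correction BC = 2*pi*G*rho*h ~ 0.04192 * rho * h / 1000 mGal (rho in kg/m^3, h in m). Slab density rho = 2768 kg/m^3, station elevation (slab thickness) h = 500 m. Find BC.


BC = 0.04192 * rho * h / 1000
= 0.04192 * 2768 * 500 / 1000
= 58.0173 mGal

58.0173


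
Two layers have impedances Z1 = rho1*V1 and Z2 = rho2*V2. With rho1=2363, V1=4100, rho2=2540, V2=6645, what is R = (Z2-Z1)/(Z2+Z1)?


Z1 = 2363 * 4100 = 9688300
Z2 = 2540 * 6645 = 16878300
R = (16878300 - 9688300) / (16878300 + 9688300) = 7190000 / 26566600 = 0.2706

0.2706


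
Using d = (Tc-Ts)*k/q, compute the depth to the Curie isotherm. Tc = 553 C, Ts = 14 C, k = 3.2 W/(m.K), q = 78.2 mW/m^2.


T_Curie - T_surf = 553 - 14 = 539 C
Convert q to W/m^2: 78.2 mW/m^2 = 0.0782 W/m^2
d = 539 * 3.2 / 0.0782 = 22056.27 m

22056.27


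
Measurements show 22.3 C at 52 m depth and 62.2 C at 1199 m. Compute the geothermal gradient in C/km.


dT = 62.2 - 22.3 = 39.9 C
dz = 1199 - 52 = 1147 m
gradient = dT/dz * 1000 = 39.9/1147 * 1000 = 34.7864 C/km

34.7864


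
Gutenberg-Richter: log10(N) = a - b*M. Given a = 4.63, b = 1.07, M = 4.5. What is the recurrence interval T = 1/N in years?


log10(N) = 4.63 - 1.07*4.5 = -0.185
N = 10^-0.185 = 0.653131
T = 1/N = 1/0.653131 = 1.5311 years

1.5311


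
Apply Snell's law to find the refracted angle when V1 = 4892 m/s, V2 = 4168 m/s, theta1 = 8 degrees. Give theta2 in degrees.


sin(theta1) = sin(8 deg) = 0.139173
sin(theta2) = V2/V1 * sin(theta1) = 4168/4892 * 0.139173 = 0.118576
theta2 = arcsin(0.118576) = 6.8099 degrees

6.8099


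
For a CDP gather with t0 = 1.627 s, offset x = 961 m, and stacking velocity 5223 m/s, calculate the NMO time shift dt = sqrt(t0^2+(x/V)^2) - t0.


x/Vnmo = 961/5223 = 0.183994
(x/Vnmo)^2 = 0.033854
t0^2 = 2.647129
sqrt(2.647129 + 0.033854) = 1.637371
dt = 1.637371 - 1.627 = 0.010371

0.010371


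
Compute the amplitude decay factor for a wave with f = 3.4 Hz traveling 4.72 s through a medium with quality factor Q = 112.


pi*f*t/Q = pi*3.4*4.72/112 = 0.450145
A/A0 = exp(-0.450145) = 0.637535

0.637535


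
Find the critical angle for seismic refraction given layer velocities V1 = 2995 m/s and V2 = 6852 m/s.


V1/V2 = 2995/6852 = 0.437099
theta_c = arcsin(0.437099) = 25.9189 degrees

25.9189


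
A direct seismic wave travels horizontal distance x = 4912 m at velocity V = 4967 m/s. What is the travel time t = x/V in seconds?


t = x / V
= 4912 / 4967
= 0.9889 s

0.9889


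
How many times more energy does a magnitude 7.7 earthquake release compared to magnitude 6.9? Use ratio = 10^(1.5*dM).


M2 - M1 = 7.7 - 6.9 = 0.8
1.5 * 0.8 = 1.2
ratio = 10^1.2 = 15.85

15.85


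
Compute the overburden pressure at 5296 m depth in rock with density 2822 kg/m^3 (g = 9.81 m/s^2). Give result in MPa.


P = rho * g * z / 1e6
= 2822 * 9.81 * 5296 / 1e6
= 146613510.72 / 1e6
= 146.6135 MPa

146.6135


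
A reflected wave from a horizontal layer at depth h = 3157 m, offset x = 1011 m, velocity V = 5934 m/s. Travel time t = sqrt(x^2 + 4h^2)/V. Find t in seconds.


x^2 + 4h^2 = 1011^2 + 4*3157^2 = 1022121 + 39866596 = 40888717
sqrt(40888717) = 6394.4286
t = 6394.4286 / 5934 = 1.0776 s

1.0776


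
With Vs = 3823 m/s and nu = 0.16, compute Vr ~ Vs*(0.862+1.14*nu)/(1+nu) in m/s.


Numerator factor = 0.862 + 1.14*0.16 = 1.0444
Denominator = 1 + 0.16 = 1.16
Vr = 3823 * 1.0444 / 1.16 = 3442.02 m/s

3442.02


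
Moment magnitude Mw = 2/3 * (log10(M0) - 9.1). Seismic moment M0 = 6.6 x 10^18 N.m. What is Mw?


log10(M0) = log10(6.6 x 10^18) = 18.8195
Mw = 2/3 * (18.8195 - 9.1)
= 2/3 * 9.7195
= 6.48

6.48


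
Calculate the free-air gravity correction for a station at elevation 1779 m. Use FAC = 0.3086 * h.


FAC = 0.3086 * h
= 0.3086 * 1779
= 548.9994 mGal

548.9994


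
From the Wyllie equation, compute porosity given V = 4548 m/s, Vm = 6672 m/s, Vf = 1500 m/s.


1/V - 1/Vm = 1/4548 - 1/6672 = 7e-05
1/Vf - 1/Vm = 1/1500 - 1/6672 = 0.00051679
phi = 7e-05 / 0.00051679 = 0.1354

0.1354


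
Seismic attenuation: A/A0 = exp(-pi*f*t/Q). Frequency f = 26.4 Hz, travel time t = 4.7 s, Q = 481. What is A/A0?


pi*f*t/Q = pi*26.4*4.7/481 = 0.810413
A/A0 = exp(-0.810413) = 0.444674

0.444674


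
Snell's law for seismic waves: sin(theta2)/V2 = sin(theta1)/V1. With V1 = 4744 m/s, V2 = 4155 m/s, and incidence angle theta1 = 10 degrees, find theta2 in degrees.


sin(theta1) = sin(10 deg) = 0.173648
sin(theta2) = V2/V1 * sin(theta1) = 4155/4744 * 0.173648 = 0.152089
theta2 = arcsin(0.152089) = 8.748 degrees

8.748


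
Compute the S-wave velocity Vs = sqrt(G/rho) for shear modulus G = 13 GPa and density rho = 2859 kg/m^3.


Convert G to Pa: G = 13e9 Pa
Compute G/rho = 13e9 / 2859 = 4547044.4211
Vs = sqrt(4547044.4211) = 2132.38 m/s

2132.38


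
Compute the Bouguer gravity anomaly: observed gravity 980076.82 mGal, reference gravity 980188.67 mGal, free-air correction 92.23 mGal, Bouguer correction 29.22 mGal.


BA = g_obs - g_ref + FAC - BC
= 980076.82 - 980188.67 + 92.23 - 29.22
= -48.84 mGal

-48.84


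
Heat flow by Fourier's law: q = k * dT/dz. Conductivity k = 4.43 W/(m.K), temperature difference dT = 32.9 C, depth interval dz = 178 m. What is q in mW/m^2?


q = k * dT / dz * 1000
= 4.43 * 32.9 / 178 * 1000
= 0.818803 * 1000
= 818.8034 mW/m^2

818.8034


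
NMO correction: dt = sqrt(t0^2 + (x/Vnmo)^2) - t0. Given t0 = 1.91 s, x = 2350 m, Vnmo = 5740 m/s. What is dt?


x/Vnmo = 2350/5740 = 0.409408
(x/Vnmo)^2 = 0.167615
t0^2 = 3.6481
sqrt(3.6481 + 0.167615) = 1.953385
dt = 1.953385 - 1.91 = 0.043385

0.043385


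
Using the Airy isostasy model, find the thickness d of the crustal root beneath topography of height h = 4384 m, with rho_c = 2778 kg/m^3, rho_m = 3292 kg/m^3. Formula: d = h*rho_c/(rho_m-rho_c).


rho_m - rho_c = 3292 - 2778 = 514
d = 4384 * 2778 / 514
= 12178752 / 514
= 23694.07 m

23694.07


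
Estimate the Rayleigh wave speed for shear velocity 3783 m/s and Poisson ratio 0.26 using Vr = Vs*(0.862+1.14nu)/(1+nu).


Numerator factor = 0.862 + 1.14*0.26 = 1.1584
Denominator = 1 + 0.26 = 1.26
Vr = 3783 * 1.1584 / 1.26 = 3477.96 m/s

3477.96


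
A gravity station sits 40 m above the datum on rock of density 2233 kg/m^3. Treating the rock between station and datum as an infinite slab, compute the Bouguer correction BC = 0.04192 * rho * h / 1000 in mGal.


BC = 0.04192 * rho * h / 1000
= 0.04192 * 2233 * 40 / 1000
= 3.7443 mGal

3.7443


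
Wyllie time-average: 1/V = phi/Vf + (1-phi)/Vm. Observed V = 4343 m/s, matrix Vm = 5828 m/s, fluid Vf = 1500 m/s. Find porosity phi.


1/V - 1/Vm = 1/4343 - 1/5828 = 5.867e-05
1/Vf - 1/Vm = 1/1500 - 1/5828 = 0.00049508
phi = 5.867e-05 / 0.00049508 = 0.1185

0.1185


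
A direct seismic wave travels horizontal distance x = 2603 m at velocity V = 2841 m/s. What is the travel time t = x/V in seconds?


t = x / V
= 2603 / 2841
= 0.9162 s

0.9162


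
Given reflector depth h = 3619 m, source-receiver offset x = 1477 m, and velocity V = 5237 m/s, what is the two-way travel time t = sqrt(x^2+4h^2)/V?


x^2 + 4h^2 = 1477^2 + 4*3619^2 = 2181529 + 52388644 = 54570173
sqrt(54570173) = 7387.1627
t = 7387.1627 / 5237 = 1.4106 s

1.4106


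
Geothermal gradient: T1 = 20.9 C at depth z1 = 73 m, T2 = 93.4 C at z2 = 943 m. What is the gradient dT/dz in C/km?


dT = 93.4 - 20.9 = 72.5 C
dz = 943 - 73 = 870 m
gradient = dT/dz * 1000 = 72.5/870 * 1000 = 83.3333 C/km

83.3333


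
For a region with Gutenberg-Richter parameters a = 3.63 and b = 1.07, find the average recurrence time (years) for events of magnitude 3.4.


log10(N) = 3.63 - 1.07*3.4 = -0.008
N = 10^-0.008 = 0.981748
T = 1/N = 1/0.981748 = 1.0186 years

1.0186


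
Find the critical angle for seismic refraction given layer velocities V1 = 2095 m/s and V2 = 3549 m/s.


V1/V2 = 2095/3549 = 0.590307
theta_c = arcsin(0.590307) = 36.1788 degrees

36.1788


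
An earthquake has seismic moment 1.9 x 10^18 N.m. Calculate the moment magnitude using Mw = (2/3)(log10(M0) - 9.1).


log10(M0) = log10(1.9 x 10^18) = 18.2788
Mw = 2/3 * (18.2788 - 9.1)
= 2/3 * 9.1788
= 6.12

6.12


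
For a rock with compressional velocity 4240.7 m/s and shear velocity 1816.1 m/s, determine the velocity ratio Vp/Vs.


Vp/Vs = 4240.7 / 1816.1
= 2.3351

2.3351


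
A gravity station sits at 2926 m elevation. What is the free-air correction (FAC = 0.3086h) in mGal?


FAC = 0.3086 * h
= 0.3086 * 2926
= 902.9636 mGal

902.9636


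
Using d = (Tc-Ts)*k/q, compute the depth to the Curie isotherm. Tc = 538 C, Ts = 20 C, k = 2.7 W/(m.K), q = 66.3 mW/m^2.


T_Curie - T_surf = 538 - 20 = 518 C
Convert q to W/m^2: 66.3 mW/m^2 = 0.0663 W/m^2
d = 518 * 2.7 / 0.0663 = 21095.02 m

21095.02


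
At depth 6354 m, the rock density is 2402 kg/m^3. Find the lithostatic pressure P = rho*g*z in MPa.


P = rho * g * z / 1e6
= 2402 * 9.81 * 6354 / 1e6
= 149723241.48 / 1e6
= 149.7232 MPa

149.7232


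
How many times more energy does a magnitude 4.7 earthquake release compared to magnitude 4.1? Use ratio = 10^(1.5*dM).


M2 - M1 = 4.7 - 4.1 = 0.6
1.5 * 0.6 = 0.9
ratio = 10^0.9 = 7.94

7.94


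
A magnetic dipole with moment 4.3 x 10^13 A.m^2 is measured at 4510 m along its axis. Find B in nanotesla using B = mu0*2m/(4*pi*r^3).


m = 4.3 x 10^13 = 43000000000000 A.m^2
2m = 86000000000000 A.m^2
r^3 = 4510^3 = 91733851000
B = (4pi*10^-7) * 86000000000000 / (4*pi * 91733851000) * 1e9
= 108070787.283489 / 1152761569548.4 * 1e9
= 93749.471 nT

93749.471


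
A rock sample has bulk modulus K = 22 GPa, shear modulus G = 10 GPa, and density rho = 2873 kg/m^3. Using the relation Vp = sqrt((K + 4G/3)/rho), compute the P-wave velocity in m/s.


First compute the effective modulus:
K + 4G/3 = 22e9 + 4*10e9/3 = 35333333333.33 Pa
Then divide by density:
35333333333.33 / 2873 = 12298410.4885 Pa/(kg/m^3)
Take the square root:
Vp = sqrt(12298410.4885) = 3506.91 m/s

3506.91


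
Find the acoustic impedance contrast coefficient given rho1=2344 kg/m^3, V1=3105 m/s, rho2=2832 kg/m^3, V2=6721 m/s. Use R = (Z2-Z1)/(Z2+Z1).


Z1 = 2344 * 3105 = 7278120
Z2 = 2832 * 6721 = 19033872
R = (19033872 - 7278120) / (19033872 + 7278120) = 11755752 / 26311992 = 0.4468

0.4468


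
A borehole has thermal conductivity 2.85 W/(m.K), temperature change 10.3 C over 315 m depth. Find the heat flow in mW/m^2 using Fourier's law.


q = k * dT / dz * 1000
= 2.85 * 10.3 / 315 * 1000
= 0.09319 * 1000
= 93.1905 mW/m^2

93.1905


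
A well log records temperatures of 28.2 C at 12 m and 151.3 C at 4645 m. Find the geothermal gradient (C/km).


dT = 151.3 - 28.2 = 123.1 C
dz = 4645 - 12 = 4633 m
gradient = dT/dz * 1000 = 123.1/4633 * 1000 = 26.5703 C/km

26.5703


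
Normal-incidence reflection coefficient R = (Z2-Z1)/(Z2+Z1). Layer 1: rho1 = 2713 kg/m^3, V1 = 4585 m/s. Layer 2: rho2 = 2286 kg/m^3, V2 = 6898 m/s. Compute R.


Z1 = 2713 * 4585 = 12439105
Z2 = 2286 * 6898 = 15768828
R = (15768828 - 12439105) / (15768828 + 12439105) = 3329723 / 28207933 = 0.118

0.118


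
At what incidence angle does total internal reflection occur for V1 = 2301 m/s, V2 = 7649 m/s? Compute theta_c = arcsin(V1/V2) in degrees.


V1/V2 = 2301/7649 = 0.300824
theta_c = arcsin(0.300824) = 17.5071 degrees

17.5071


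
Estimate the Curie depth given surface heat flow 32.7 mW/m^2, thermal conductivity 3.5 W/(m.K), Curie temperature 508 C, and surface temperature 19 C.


T_Curie - T_surf = 508 - 19 = 489 C
Convert q to W/m^2: 32.7 mW/m^2 = 0.0327 W/m^2
d = 489 * 3.5 / 0.0327 = 52339.45 m

52339.45


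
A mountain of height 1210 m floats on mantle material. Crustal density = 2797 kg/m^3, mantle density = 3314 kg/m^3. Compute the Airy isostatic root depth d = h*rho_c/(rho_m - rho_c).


rho_m - rho_c = 3314 - 2797 = 517
d = 1210 * 2797 / 517
= 3384370 / 517
= 6546.17 m

6546.17


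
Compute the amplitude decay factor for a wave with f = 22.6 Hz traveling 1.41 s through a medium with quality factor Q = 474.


pi*f*t/Q = pi*22.6*1.41/474 = 0.211203
A/A0 = exp(-0.211203) = 0.80961

0.80961


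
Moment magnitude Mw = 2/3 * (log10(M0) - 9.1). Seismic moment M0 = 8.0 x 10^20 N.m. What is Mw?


log10(M0) = log10(8.0 x 10^20) = 20.9031
Mw = 2/3 * (20.9031 - 9.1)
= 2/3 * 11.8031
= 7.87

7.87


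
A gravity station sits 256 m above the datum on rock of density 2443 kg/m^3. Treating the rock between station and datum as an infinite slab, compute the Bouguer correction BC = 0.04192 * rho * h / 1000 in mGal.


BC = 0.04192 * rho * h / 1000
= 0.04192 * 2443 * 256 / 1000
= 26.2171 mGal

26.2171


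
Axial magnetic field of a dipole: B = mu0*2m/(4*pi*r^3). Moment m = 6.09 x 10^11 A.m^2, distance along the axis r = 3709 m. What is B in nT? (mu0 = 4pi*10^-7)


m = 6.09 x 10^11 = 609000000000 A.m^2
2m = 1218000000000 A.m^2
r^3 = 3709^3 = 51023529829
B = (4pi*10^-7) * 1218000000000 / (4*pi * 51023529829) * 1e9
= 1530583.940829 / 641180585884.02 * 1e9
= 2387.1339 nT

2387.1339


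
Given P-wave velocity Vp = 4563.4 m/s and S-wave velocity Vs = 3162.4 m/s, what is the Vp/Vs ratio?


Vp/Vs = 4563.4 / 3162.4
= 1.443

1.443


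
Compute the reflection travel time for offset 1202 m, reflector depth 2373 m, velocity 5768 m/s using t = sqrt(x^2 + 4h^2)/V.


x^2 + 4h^2 = 1202^2 + 4*2373^2 = 1444804 + 22524516 = 23969320
sqrt(23969320) = 4895.8472
t = 4895.8472 / 5768 = 0.8488 s

0.8488


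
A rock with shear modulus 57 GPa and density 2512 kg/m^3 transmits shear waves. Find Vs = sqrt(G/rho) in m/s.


Convert G to Pa: G = 57e9 Pa
Compute G/rho = 57e9 / 2512 = 22691082.8025
Vs = sqrt(22691082.8025) = 4763.52 m/s

4763.52


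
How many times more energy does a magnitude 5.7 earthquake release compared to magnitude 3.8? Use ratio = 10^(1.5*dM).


M2 - M1 = 5.7 - 3.8 = 1.9
1.5 * 1.9 = 2.85
ratio = 10^2.85 = 707.95

707.95


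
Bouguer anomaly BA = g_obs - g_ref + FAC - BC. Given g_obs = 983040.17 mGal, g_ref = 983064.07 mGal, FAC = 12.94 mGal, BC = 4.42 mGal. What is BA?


BA = g_obs - g_ref + FAC - BC
= 983040.17 - 983064.07 + 12.94 - 4.42
= -15.38 mGal

-15.38


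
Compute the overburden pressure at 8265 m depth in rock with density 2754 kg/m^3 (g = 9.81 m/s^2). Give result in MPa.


P = rho * g * z / 1e6
= 2754 * 9.81 * 8265 / 1e6
= 223293356.1 / 1e6
= 223.2934 MPa

223.2934


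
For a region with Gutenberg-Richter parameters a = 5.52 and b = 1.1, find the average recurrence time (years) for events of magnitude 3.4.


log10(N) = 5.52 - 1.1*3.4 = 1.78
N = 10^1.78 = 60.255959
T = 1/N = 1/60.255959 = 0.0166 years

0.0166


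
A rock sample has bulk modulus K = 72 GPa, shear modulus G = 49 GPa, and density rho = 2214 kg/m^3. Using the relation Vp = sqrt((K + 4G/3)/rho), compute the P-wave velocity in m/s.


First compute the effective modulus:
K + 4G/3 = 72e9 + 4*49e9/3 = 137333333333.33 Pa
Then divide by density:
137333333333.33 / 2214 = 62029509.184 Pa/(kg/m^3)
Take the square root:
Vp = sqrt(62029509.184) = 7875.88 m/s

7875.88


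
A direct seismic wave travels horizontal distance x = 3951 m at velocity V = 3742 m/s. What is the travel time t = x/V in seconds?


t = x / V
= 3951 / 3742
= 1.0559 s

1.0559


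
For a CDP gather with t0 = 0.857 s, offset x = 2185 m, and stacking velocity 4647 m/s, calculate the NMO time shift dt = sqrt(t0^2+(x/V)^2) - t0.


x/Vnmo = 2185/4647 = 0.470196
(x/Vnmo)^2 = 0.221084
t0^2 = 0.734449
sqrt(0.734449 + 0.221084) = 0.977514
dt = 0.977514 - 0.857 = 0.120514

0.120514


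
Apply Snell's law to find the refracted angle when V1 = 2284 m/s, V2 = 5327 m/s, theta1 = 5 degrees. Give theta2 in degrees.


sin(theta1) = sin(5 deg) = 0.087156
sin(theta2) = V2/V1 * sin(theta1) = 5327/2284 * 0.087156 = 0.203274
theta2 = arcsin(0.203274) = 11.7285 degrees

11.7285


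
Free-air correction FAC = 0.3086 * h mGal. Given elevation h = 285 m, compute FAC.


FAC = 0.3086 * h
= 0.3086 * 285
= 87.951 mGal

87.951


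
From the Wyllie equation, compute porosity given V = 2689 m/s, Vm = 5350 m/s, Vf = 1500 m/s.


1/V - 1/Vm = 1/2689 - 1/5350 = 0.00018497
1/Vf - 1/Vm = 1/1500 - 1/5350 = 0.00047975
phi = 0.00018497 / 0.00047975 = 0.3856

0.3856


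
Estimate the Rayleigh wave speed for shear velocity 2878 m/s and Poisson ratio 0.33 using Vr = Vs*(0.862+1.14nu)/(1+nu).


Numerator factor = 0.862 + 1.14*0.33 = 1.2382
Denominator = 1 + 0.33 = 1.33
Vr = 2878 * 1.2382 / 1.33 = 2679.35 m/s

2679.35


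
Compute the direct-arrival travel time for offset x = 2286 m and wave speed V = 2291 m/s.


t = x / V
= 2286 / 2291
= 0.9978 s

0.9978


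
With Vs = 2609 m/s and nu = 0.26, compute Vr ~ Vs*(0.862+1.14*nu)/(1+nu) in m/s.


Numerator factor = 0.862 + 1.14*0.26 = 1.1584
Denominator = 1 + 0.26 = 1.26
Vr = 2609 * 1.1584 / 1.26 = 2398.62 m/s

2398.62


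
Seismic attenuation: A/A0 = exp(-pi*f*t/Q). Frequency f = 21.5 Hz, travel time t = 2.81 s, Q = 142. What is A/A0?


pi*f*t/Q = pi*21.5*2.81/142 = 1.336615
A/A0 = exp(-1.336615) = 0.262734

0.262734


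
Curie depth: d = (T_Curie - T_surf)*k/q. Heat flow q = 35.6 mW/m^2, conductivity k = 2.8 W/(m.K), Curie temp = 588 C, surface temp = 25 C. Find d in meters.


T_Curie - T_surf = 588 - 25 = 563 C
Convert q to W/m^2: 35.6 mW/m^2 = 0.0356 W/m^2
d = 563 * 2.8 / 0.0356 = 44280.9 m

44280.9


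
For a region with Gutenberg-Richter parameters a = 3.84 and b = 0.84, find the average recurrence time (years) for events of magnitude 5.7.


log10(N) = 3.84 - 0.84*5.7 = -0.948
N = 10^-0.948 = 0.11272
T = 1/N = 1/0.11272 = 8.8716 years

8.8716


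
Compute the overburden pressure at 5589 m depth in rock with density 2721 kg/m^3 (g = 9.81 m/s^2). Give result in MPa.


P = rho * g * z / 1e6
= 2721 * 9.81 * 5589 / 1e6
= 149187232.89 / 1e6
= 149.1872 MPa

149.1872


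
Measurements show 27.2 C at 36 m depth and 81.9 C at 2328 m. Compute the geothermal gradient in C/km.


dT = 81.9 - 27.2 = 54.7 C
dz = 2328 - 36 = 2292 m
gradient = dT/dz * 1000 = 54.7/2292 * 1000 = 23.8656 C/km

23.8656


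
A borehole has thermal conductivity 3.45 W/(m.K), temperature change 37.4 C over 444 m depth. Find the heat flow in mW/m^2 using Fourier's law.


q = k * dT / dz * 1000
= 3.45 * 37.4 / 444 * 1000
= 0.290608 * 1000
= 290.6081 mW/m^2

290.6081


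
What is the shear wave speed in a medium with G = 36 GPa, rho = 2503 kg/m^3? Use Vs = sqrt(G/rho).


Convert G to Pa: G = 36e9 Pa
Compute G/rho = 36e9 / 2503 = 14382740.7111
Vs = sqrt(14382740.7111) = 3792.46 m/s

3792.46


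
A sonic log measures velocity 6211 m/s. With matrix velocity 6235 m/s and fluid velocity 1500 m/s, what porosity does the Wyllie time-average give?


1/V - 1/Vm = 1/6211 - 1/6235 = 6.2e-07
1/Vf - 1/Vm = 1/1500 - 1/6235 = 0.00050628
phi = 6.2e-07 / 0.00050628 = 0.0012

0.0012


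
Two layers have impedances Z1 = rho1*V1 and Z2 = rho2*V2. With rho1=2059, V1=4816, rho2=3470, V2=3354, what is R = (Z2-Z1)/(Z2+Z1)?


Z1 = 2059 * 4816 = 9916144
Z2 = 3470 * 3354 = 11638380
R = (11638380 - 9916144) / (11638380 + 9916144) = 1722236 / 21554524 = 0.0799

0.0799


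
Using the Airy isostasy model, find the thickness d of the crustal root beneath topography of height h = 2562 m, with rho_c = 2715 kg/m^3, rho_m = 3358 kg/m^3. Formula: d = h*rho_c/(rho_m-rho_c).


rho_m - rho_c = 3358 - 2715 = 643
d = 2562 * 2715 / 643
= 6955830 / 643
= 10817.78 m

10817.78


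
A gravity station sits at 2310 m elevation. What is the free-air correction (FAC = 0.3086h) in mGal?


FAC = 0.3086 * h
= 0.3086 * 2310
= 712.866 mGal

712.866


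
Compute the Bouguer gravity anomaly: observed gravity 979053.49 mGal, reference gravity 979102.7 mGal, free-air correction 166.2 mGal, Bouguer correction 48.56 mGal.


BA = g_obs - g_ref + FAC - BC
= 979053.49 - 979102.7 + 166.2 - 48.56
= 68.43 mGal

68.43


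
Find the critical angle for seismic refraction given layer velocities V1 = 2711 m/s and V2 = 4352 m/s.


V1/V2 = 2711/4352 = 0.622932
theta_c = arcsin(0.622932) = 38.5306 degrees

38.5306


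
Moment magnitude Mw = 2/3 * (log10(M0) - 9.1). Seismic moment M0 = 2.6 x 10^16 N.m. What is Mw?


log10(M0) = log10(2.6 x 10^16) = 16.415
Mw = 2/3 * (16.415 - 9.1)
= 2/3 * 7.315
= 4.88

4.88


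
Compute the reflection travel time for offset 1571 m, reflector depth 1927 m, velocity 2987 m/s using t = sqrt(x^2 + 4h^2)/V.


x^2 + 4h^2 = 1571^2 + 4*1927^2 = 2468041 + 14853316 = 17321357
sqrt(17321357) = 4161.8934
t = 4161.8934 / 2987 = 1.3933 s

1.3933


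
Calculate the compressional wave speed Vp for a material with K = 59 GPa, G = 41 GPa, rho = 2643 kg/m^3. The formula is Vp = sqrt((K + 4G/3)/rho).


First compute the effective modulus:
K + 4G/3 = 59e9 + 4*41e9/3 = 113666666666.67 Pa
Then divide by density:
113666666666.67 / 2643 = 43006684.3234 Pa/(kg/m^3)
Take the square root:
Vp = sqrt(43006684.3234) = 6557.95 m/s

6557.95


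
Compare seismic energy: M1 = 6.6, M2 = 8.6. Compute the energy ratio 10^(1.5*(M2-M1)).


M2 - M1 = 8.6 - 6.6 = 2.0
1.5 * 2.0 = 3.0
ratio = 10^3.0 = 1000.0

1000.0


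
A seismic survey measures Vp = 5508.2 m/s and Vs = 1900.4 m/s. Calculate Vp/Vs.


Vp/Vs = 5508.2 / 1900.4
= 2.8984

2.8984


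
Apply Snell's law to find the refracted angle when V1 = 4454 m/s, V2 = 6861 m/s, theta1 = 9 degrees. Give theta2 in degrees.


sin(theta1) = sin(9 deg) = 0.156434
sin(theta2) = V2/V1 * sin(theta1) = 6861/4454 * 0.156434 = 0.240974
theta2 = arcsin(0.240974) = 13.944 degrees

13.944


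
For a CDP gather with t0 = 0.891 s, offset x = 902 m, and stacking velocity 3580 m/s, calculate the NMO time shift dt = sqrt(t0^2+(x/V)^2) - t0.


x/Vnmo = 902/3580 = 0.251955
(x/Vnmo)^2 = 0.063481
t0^2 = 0.793881
sqrt(0.793881 + 0.063481) = 0.925939
dt = 0.925939 - 0.891 = 0.034939

0.034939


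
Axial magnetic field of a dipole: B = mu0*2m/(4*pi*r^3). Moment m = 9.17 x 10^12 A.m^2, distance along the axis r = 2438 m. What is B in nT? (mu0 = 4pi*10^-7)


m = 9.17 x 10^12 = 9170000000000 A.m^2
2m = 18340000000000 A.m^2
r^3 = 2438^3 = 14491091672
B = (4pi*10^-7) * 18340000000000 / (4*pi * 14491091672) * 1e9
= 23046723.706735 / 182100428557.01 * 1e9
= 126560.5133 nT

126560.5133
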